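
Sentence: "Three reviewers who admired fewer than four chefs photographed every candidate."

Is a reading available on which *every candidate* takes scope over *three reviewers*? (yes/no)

*every candidate* sits in the matrix clause, not in the relative clause on *three reviewers*.
Ordinary QR to a clause-peripheral position gives the wide-scope LF for the lower DP.
So *every candidate* > *three reviewers* is among the available readings.

Yes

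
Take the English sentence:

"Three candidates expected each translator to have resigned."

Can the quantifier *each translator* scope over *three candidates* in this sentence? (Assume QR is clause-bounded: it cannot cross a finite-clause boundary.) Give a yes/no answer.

This is an ECM construction: *each translator* is the infinitival subject, Case-marked by the matrix verb, and the infinitive is transparent for QR.
Clause-internal QR can adjoin the lower DP above the subject, yielding the inverse reading.

Yes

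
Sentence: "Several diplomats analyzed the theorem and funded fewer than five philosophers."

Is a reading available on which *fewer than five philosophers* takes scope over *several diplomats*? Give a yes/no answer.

*fewer than five philosophers* is embedded in one conjunct of the coordinate structure (*funded fewer than five philosophers*).
Coordinate structures are islands for non-across-the-board movement, QR included.
The inverse ordering *fewer than five philosophers* > *several diplomats* is therefore underivable.

No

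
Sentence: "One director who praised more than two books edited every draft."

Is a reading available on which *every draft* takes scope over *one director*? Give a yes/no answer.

The relative clause *who praised more than two books* modifies *one director*, but *every draft* is not inside that relative clause — it is an argument of the matrix verb.
QR within a single clause is free, so the lower quantifier may take scope over the higher one.

Yes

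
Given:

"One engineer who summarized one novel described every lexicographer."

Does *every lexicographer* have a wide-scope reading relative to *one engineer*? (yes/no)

*every lexicographer* is a matrix argument; only *one engineer* is modified by the relative clause *who summarized one novel*, so the RC island is irrelevant to the target quantifier.
Since no island is crossed, the inverse ordering is licensed alongside surface scope.
So *every lexicographer* > *one engineer* is among the available readings.

Yes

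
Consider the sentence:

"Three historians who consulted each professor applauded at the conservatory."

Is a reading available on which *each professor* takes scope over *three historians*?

No

Structurally, *each professor* is inside the relative clause *who consulted each professor*.
Relative clauses block scope extraction: QR cannot target a position outside the modified NP.
*each professor* is confined to the island and cannot take scope over *three historians*.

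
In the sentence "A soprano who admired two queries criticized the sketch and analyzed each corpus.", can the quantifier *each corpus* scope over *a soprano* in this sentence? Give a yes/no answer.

*each corpus* sits inside one conjunct of the coordinate structure (*analyzed each corpus*).
Coordinate structures are islands for non-across-the-board movement, QR included.
There is no licit LF on which *each corpus* c-commands *a soprano*.

No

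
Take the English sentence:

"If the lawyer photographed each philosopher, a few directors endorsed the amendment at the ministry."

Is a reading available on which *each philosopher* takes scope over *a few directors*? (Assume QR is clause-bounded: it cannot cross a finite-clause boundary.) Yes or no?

No

The DP *each philosopher* is contained in the adjunct clause *if the lawyer photographed each philosopher*.
Adverbial clauses are not L-marked, so they are barriers for QR — the quantifier cannot escape the adjunct.
So the wide-scope reading for *each philosopher* is blocked.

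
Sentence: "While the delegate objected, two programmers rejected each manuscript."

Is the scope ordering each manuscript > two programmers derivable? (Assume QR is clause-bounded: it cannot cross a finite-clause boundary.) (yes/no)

Yes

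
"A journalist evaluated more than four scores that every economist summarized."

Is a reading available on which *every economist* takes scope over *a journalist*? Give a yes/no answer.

No

The target quantifier *every economist* is part of the relative clause *that every economist summarized* modifying *more than four scores*.
Relative clauses are scope islands: a quantifier cannot QR out of a relative clause to take scope in the matrix clause.
So the wide-scope reading for *every economist* is blocked.
(Only the surface reading survives: one fixed journalist with respect to all the relevant economists.)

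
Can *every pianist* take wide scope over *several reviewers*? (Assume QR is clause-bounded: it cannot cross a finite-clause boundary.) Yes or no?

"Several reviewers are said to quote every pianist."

Raising constructions are monoclausal for scope purposes; *every pianist* is not separated from *several reviewers* by any island.
With no island boundary between them, the object can take inverse scope over the subject via ordinary QR within the clause.
The sentence is scopally ambiguous between *several reviewers* > *every pianist* and *every pianist* > *several reviewers*.

Yes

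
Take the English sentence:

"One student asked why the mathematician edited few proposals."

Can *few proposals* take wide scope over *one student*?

No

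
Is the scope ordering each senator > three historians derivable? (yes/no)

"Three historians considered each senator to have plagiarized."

This is an ECM construction: *each senator* is the infinitival subject, Case-marked by the matrix verb, and the infinitive is transparent for QR.
QR within a single clause is free, so the lower quantifier may take scope over the higher one.
The sentence is scopally ambiguous between *three historians* > *each senator* and *each senator* > *three historians*.

Yes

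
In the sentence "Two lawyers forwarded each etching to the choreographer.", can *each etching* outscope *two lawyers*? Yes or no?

Yes

Both DPs are arguments of the same predicate; there is no clause or island boundary between them.
With no island boundary between them, the object can take inverse scope over the subject via ordinary QR within the clause.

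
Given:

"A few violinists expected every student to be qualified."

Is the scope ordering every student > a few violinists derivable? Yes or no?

Yes

This is an ECM construction: *every student* is the infinitival subject, Case-marked by the matrix verb, and the infinitive is transparent for QR.
Nothing blocks QR of the lower DP to a position above the higher one, so inverse scope is available.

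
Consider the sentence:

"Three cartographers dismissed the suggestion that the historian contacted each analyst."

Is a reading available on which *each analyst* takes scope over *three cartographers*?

No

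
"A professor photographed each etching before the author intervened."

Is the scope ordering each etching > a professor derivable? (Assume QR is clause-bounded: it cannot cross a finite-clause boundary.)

The adjunct island is irrelevant here — *each etching* and *a professor* are both in the matrix clause.
Nothing blocks QR of the lower DP to a position above the higher one, so inverse scope is available.
The sentence is scopally ambiguous between *a professor* > *each etching* and *each etching* > *a professor*.

Yes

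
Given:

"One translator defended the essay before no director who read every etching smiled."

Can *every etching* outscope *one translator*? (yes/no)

No

*every etching* occurs within the relative clause *who read every etching*, which is itself inside the adjunct *before no director who read every etching smiled*.
Nested islands: the RC island is itself inside an adjunct island, so wide scope is doubly excluded.
So *every etching* cannot raise high enough to outscope *one translator*; only the surface ordering *one translator* > *every etching* is available.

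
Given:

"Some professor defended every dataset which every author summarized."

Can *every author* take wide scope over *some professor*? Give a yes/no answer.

The DP *every author* is contained in the relative clause *which every author summarized* modifying *every dataset*.
Quantifiers inside a relative clause are trapped there; the RC boundary blocks QR.
So *every author* cannot raise high enough to outscope *some professor*; only the surface ordering *some professor* > *every author* is available.

No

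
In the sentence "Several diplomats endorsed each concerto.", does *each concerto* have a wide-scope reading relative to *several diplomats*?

Yes

Both DPs are arguments of the same predicate; there is no clause or island boundary between them.
Ordinary QR to a clause-peripheral position gives the wide-scope LF for the lower DP.
The sentence is scopally ambiguous between *several diplomats* > *each concerto* and *each concerto* > *several diplomats*.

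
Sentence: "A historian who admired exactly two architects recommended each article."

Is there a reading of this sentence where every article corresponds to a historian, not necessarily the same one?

That reading corresponds to *each article* > *a historian*.
The RC *who admired exactly two architects* is an island, but *each article* is not inside it — it is the matrix object, a clausemate of *a historian*.
Clause-internal QR can adjoin the lower DP above the subject, yielding the inverse reading.

Yes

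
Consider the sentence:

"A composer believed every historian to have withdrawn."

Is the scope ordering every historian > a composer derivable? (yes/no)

Yes

The ECM infinitive is scope-transparent — *every historian* is free to raise above *a composer*.
QR within a single clause is free, so the lower quantifier may take scope over the higher one.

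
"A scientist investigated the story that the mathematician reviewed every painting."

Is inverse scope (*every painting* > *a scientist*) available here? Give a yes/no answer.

The DP *every painting* is contained in the complex NP *the story that the mathematician reviewed every painting*.
Since the clause is the complement of a nominal head, the CNPC blocks scope extraction.
The inverse ordering *every painting* > *a scientist* is therefore underivable.

No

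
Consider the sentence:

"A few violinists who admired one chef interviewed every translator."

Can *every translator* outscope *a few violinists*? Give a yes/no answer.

Yes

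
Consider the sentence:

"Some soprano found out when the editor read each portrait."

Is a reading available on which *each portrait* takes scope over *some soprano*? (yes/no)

Structurally, *each portrait* is inside the embedded question *when the editor read each portrait*.
Embedded questions are wh-islands: a quantifier inside an indirect question cannot QR into the matrix clause.
So *each portrait* cannot raise high enough to outscope *some soprano*; only the surface ordering *some soprano* > *each portrait* is available.

No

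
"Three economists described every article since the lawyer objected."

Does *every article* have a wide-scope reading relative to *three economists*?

*every article* is a matrix argument; the adjunct is an island but the target quantifier is outside it.
Since no island is crossed, the inverse ordering is licensed alongside surface scope.
The sentence is scopally ambiguous between *three economists* > *every article* and *every article* > *three economists*.

Yes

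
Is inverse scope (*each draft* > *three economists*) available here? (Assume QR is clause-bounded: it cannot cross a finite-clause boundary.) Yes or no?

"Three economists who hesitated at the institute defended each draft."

*each draft* is a matrix argument; only *three economists* is modified by the relative clause *who hesitated at the institute*, so the RC island is irrelevant to the target quantifier.
Ordinary QR to a clause-peripheral position gives the wide-scope LF for the lower DP.

Yes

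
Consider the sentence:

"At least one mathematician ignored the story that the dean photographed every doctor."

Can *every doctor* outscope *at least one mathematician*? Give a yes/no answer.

No

The target quantifier *every doctor* is part of the complex NP *the story that the dean photographed every doctor*.
The Complex NP Constraint bars QR out of the complement clause of a noun.
*every doctor* is confined to the island and cannot take scope over *at least one mathematician*.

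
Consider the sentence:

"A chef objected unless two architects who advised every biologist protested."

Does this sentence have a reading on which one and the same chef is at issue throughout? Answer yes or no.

Yes

This is the *a chef* > *every biologist* reading.
Nothing needs to raise for *a chef* > *every biologist*, so no island constraint is at stake.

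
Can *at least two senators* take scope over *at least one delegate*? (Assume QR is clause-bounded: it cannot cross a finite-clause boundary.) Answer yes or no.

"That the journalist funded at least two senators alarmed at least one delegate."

No

*at least two senators* occurs within the sentential subject *that the journalist funded at least two senators*.
Clausal subjects are scope islands; QR from inside the subject into the matrix is barred.
*at least two senators* > *at least one delegate* would require crossing that boundary, which is illicit.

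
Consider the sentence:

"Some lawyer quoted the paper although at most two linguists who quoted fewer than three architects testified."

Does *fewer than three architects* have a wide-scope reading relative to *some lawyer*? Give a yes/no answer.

No

*fewer than three architects* occurs within the relative clause *who quoted fewer than three architects*, which is itself inside the adjunct *although at most two linguists who quoted fewer than three architects testified*.
The quantifier would have to escape first the RC and then the adjunct — two independent island violations.
Hence only narrow scope for *fewer than three architects* (under *some lawyer*) survives.
(Only the surface reading survives: one fixed lawyer with respect to all the relevant architects.)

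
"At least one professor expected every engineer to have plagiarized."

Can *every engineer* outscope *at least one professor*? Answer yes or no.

*every engineer* is an ECM subject; ECM complements are not islands, and the embedded quantifier may take matrix scope.
Clause-internal QR can adjoin the lower DP above the subject, yielding the inverse reading.

Yes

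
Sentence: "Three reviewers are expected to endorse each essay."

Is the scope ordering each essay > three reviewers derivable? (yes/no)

Yes

The matrix predicate is a raising verb, whose infinitival complement is not a scope island — *each essay* can QR into the matrix clause.
QR within a single clause is free, so the lower quantifier may take scope over the higher one.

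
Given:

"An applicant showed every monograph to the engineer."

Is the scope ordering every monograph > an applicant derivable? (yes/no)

Both DPs are arguments of the same predicate; there is no clause or island boundary between them.
QR within a single clause is free, so the lower quantifier may take scope over the higher one.

Yes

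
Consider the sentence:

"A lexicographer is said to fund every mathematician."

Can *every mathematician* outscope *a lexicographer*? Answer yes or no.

*every mathematician* is the object of the infinitival complement of a raising predicate; raising infinitives are transparent for QR, so the two DPs are in effect clausemates.
Clause-internal QR can adjoin the lower DP above the subject, yielding the inverse reading.

Yes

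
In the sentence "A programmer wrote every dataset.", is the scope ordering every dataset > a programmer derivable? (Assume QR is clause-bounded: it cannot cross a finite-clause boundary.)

*a programmer* and *every dataset* are co-arguments of the matrix verb, with nothing but a clause-internal boundary between them.
Since no island is crossed, the inverse ordering is licensed alongside surface scope.

Yes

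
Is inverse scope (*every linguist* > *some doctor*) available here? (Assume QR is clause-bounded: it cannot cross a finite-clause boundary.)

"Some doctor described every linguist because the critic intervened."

Yes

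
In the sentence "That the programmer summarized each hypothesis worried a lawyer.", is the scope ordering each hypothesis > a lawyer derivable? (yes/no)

No

Structurally, *each hypothesis* is inside the sentential subject *that the programmer summarized each hypothesis*.
The Sentential Subject Constraint rules out raising the quantifier out of the that-clause subject.
The ordering *each hypothesis* > *a lawyer* is therefore underivable.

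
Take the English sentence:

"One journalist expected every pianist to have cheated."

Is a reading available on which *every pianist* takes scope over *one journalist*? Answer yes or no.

Yes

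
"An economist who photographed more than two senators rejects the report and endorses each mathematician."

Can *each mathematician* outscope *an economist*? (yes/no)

No

Structurally, *each mathematician* is inside one conjunct of the coordinate structure (*endorses each mathematician*).
Asymmetric QR out of one conjunct violates the Coordinate Structure Constraint.
There is no licit LF on which *each mathematician* c-commands *an economist*.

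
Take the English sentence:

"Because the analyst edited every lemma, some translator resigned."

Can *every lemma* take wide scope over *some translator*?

*every lemma* is embedded in the adjunct clause *because the analyst edited every lemma*.
Adjuncts are opaque for quantifier raising; a quantifier in an adjunct stays inside it.
The ordering *every lemma* > *some translator* is therefore underivable.

No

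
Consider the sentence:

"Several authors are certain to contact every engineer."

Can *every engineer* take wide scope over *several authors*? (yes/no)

The matrix predicate is a raising verb, whose infinitival complement is not a scope island — *every engineer* can QR into the matrix clause.
QR within a single clause is free, so the lower quantifier may take scope over the higher one.
So *every engineer* > *several authors* is among the available readings.

Yes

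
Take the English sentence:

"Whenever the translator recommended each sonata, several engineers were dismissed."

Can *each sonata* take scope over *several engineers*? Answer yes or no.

No

*each sonata* sits inside the adjunct clause *whenever the translator recommended each sonata*.
The adjunct-island constraint bars QR out of an adverbial clause.
*each sonata* > *several engineers* would require crossing that boundary, which is illicit.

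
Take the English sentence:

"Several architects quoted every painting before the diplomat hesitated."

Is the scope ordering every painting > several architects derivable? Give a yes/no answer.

Yes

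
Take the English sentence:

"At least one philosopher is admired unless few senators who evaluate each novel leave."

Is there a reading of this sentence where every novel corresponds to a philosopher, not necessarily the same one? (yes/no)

The described interpretation is the *each novel* > *at least one philosopher* scoping.
*each novel* occurs within the relative clause *who evaluate each novel*, which is itself inside the adjunct *unless few senators who evaluate each novel leave*.
The quantifier would have to escape first the RC and then the adjunct — two independent island violations.
There is no licit LF on which *each novel* c-commands *at least one philosopher*.
(Only the surface reading survives: one fixed philosopher with respect to all the relevant novels.)

No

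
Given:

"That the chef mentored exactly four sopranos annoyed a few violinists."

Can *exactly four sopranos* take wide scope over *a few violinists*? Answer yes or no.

No

*exactly four sopranos* is embedded in the sentential subject *that the chef mentored exactly four sopranos*.
Clausal subjects are scope islands; QR from inside the subject into the matrix is barred.
*exactly four sopranos* is confined to the island and cannot take scope over *a few violinists*.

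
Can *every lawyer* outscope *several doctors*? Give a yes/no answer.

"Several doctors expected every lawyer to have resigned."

Yes

*every lawyer* is the subject of an ECM infinitive — the infinitival complement of an ECM verb is not a scope island, so *every lawyer* can raise into the matrix clause.
Ordinary QR to a clause-peripheral position gives the wide-scope LF for the lower DP.
The sentence is scopally ambiguous between *several doctors* > *every lawyer* and *every lawyer* > *several doctors*.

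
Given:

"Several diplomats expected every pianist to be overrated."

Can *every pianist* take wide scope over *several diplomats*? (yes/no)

This is an ECM construction: *every pianist* is the infinitival subject, Case-marked by the matrix verb, and the infinitive is transparent for QR.
No island intervenes, so both surface and inverse scope are derivable.

Yes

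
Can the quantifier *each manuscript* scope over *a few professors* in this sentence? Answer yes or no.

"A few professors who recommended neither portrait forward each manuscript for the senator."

Although the sentence contains a relative clause (*who recommended neither portrait*), *each manuscript* is outside it, in the matrix VP.
Clause-internal QR can adjoin the lower DP above the subject, yielding the inverse reading.
So *each manuscript* > *a few professors* is among the available readings.

Yes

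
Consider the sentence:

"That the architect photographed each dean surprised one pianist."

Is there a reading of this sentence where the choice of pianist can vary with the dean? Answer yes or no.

That reading corresponds to *each dean* > *one pianist*.
Structurally, *each dean* is inside the sentential subject *that the architect photographed each dean*.
The Sentential Subject Constraint rules out raising the quantifier out of the that-clause subject.
*each dean* > *one pianist* would require crossing that boundary, which is illicit.

No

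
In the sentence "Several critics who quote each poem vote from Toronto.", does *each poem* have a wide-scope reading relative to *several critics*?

No

*each poem* occurs within the relative clause *who quote each poem*.
A relative clause is a scope island — quantifier raising cannot cross its boundary.
There is no licit LF on which *each poem* c-commands *several critics*.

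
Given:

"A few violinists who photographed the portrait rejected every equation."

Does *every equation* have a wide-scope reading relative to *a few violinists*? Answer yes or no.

*every equation* sits in the matrix clause, not in the relative clause on *a few violinists*.
Nothing blocks QR of the lower DP to a position above the higher one, so inverse scope is available.

Yes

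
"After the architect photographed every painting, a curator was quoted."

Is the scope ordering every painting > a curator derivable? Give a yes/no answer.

The target quantifier *every painting* is part of the adjunct clause *after the architect photographed every painting*.
Adverbial clauses are not L-marked, so they are barriers for QR — the quantifier cannot escape the adjunct.
So *every painting* cannot raise to a position above *a curator*.

No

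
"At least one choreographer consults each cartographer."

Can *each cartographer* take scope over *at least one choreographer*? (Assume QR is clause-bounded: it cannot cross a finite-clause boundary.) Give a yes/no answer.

Yes

Both DPs are arguments of the same predicate; there is no clause or island boundary between them.
No island intervenes, so both surface and inverse scope are derivable.
The sentence is scopally ambiguous between *at least one choreographer* > *each cartographer* and *each cartographer* > *at least one choreographer*.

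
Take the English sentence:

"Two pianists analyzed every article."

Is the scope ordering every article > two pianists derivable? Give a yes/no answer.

Yes

*every article* and *two pianists* are in the same minimal clause.
Since no island is crossed, the inverse ordering is licensed alongside surface scope.
Both orderings are possible: *two pianists* > *every article* and *every article* > *two pianists*.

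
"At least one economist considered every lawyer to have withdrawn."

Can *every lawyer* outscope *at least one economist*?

ECM infinitives lack a CP barrier, so *every lawyer* can QR over the matrix subject *at least one economist*.
No island intervenes, so both surface and inverse scope are derivable.
So *every lawyer* > *at least one economist* is among the available readings.

Yes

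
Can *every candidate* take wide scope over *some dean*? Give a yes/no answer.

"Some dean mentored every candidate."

*every candidate* and *some dean* are in the same minimal clause.
QR within a single clause is free, so the lower quantifier may take scope over the higher one.
The sentence is scopally ambiguous between *some dean* > *every candidate* and *every candidate* > *some dean*.

Yes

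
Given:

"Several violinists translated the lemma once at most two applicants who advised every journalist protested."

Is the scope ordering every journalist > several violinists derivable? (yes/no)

No

Structurally, *every journalist* is inside the relative clause *who advised every journalist*, which is itself inside the adjunct *once at most two applicants who advised every journalist protested*.
Both the relative clause and the enclosing adjunct are scope islands; QR cannot cross either.
The inverse ordering *every journalist* > *several violinists* is therefore underivable.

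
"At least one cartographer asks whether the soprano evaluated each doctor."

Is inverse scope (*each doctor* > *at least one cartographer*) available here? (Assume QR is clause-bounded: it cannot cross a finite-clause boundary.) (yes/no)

No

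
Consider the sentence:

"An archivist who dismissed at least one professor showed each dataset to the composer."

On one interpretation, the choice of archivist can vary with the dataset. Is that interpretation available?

Yes

The described interpretation is the *each dataset* > *an archivist* scoping.
*each dataset* sits in the matrix clause, not in the relative clause on *an archivist*.
With no island boundary between them, the object can take inverse scope over the subject via ordinary QR within the clause.
The sentence is scopally ambiguous between *an archivist* > *each dataset* and *each dataset* > *an archivist*.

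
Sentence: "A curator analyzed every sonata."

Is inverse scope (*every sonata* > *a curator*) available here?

*every sonata* and *a curator* are in the same minimal clause.
With no island boundary between them, the object can take inverse scope over the subject via ordinary QR within the clause.

Yes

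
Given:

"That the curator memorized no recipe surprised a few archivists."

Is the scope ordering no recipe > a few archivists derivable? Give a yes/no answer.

No

*no recipe* occurs within the sentential subject *that the curator memorized no recipe*.
The Sentential Subject Constraint rules out raising the quantifier out of the that-clause subject.
There is no licit LF on which *no recipe* c-commands *a few archivists*.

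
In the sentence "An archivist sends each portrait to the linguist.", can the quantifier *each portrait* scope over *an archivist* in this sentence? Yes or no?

Yes

Both DPs are arguments of the same predicate; there is no clause or island boundary between them.
Ordinary QR to a clause-peripheral position gives the wide-scope LF for the lower DP.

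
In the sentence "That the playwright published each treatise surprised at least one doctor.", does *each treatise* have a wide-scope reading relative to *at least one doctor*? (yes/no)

No

*each treatise* sits inside the sentential subject *that the playwright published each treatise*.
The subject-island constraint blocks QR out of a clausal subject.
*each treatise* is confined to the island and cannot take scope over *at least one doctor*.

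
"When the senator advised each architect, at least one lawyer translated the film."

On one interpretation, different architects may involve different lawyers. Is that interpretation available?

No

The paraphrase describes the scope ordering *each architect* > *at least one lawyer*.
The DP *each architect* is contained in the adjunct clause *when the senator advised each architect*.
Adverbial clauses are not L-marked, so they are barriers for QR — the quantifier cannot escape the adjunct.
There is no licit LF on which *each architect* c-commands *at least one lawyer*.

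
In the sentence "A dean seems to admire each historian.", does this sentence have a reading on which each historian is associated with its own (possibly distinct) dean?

Yes

The paraphrase describes the scope ordering *each historian* > *a dean*.
Infinitival complements of raising predicates do not block QR; *each historian* and *a dean* are effectively clausemates.
No island intervenes, so both surface and inverse scope are derivable.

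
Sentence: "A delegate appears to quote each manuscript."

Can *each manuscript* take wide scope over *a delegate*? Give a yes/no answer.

Yes

The matrix predicate is a raising verb, whose infinitival complement is not a scope island — *each manuscript* can QR into the matrix clause.
Since no island is crossed, the inverse ordering is licensed alongside surface scope.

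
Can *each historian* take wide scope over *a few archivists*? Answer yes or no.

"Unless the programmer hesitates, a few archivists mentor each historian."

Yes

Although there is an adjunct clause, *each historian* is in the main clause, not inside the adjunct.
With no island boundary between them, the object can take inverse scope over the subject via ordinary QR within the clause.
Both orderings are possible: *a few archivists* > *each historian* and *each historian* > *a few archivists*.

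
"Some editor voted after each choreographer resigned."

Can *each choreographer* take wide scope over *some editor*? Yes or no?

The target quantifier *each choreographer* is part of the adjunct clause *after each choreographer resigned*.
Adjuncts are opaque for quantifier raising; a quantifier in an adjunct stays inside it.
Hence only narrow scope for *each choreographer* (under *some editor*) survives.
(Only the surface reading survives: one fixed editor with respect to all the relevant choreographers.)

No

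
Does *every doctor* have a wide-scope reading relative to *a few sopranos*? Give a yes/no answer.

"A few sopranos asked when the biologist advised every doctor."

The target quantifier *every doctor* is part of the embedded question *when the biologist advised every doctor*.
An indirect question is a wh-island; the filled [Spec,CP] blocks QR across the CP edge.
*every doctor* > *a few sopranos* would require crossing that boundary, which is illicit.

No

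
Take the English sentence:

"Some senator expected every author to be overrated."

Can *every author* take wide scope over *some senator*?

ECM infinitives lack a CP barrier, so *every author* can QR over the matrix subject *some senator*.
QR within a single clause is free, so the lower quantifier may take scope over the higher one.
So *every author* > *some senator* is among the available readings.

Yes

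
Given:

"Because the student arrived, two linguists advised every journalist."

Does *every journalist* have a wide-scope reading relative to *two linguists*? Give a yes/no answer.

Yes

The adjunct island is irrelevant here — *every journalist* and *two linguists* are both in the matrix clause.
Clause-internal QR can adjoin the lower DP above the subject, yielding the inverse reading.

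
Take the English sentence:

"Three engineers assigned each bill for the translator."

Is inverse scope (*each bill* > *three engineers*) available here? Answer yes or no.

Yes

*three engineers* and *each bill* are co-arguments of the matrix verb, with nothing but a clause-internal boundary between them.
Clause-internal QR can adjoin the lower DP above the subject, yielding the inverse reading.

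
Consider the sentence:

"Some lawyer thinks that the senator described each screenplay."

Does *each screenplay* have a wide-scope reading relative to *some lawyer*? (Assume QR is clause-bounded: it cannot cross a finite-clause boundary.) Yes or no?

No

*each screenplay* sits inside the finite complement clause *that the senator described each screenplay*.
Given the clause-boundedness assumption, QR cannot cross the finite CP into the matrix.
Hence only narrow scope for *each screenplay* (under *some lawyer*) survives.
(Only the surface reading survives: one fixed lawyer with respect to all the relevant screenplays.)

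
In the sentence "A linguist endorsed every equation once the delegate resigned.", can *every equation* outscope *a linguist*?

*every equation* is a matrix argument; the adjunct is an island but the target quantifier is outside it.
With no island boundary between them, the object can take inverse scope over the subject via ordinary QR within the clause.

Yes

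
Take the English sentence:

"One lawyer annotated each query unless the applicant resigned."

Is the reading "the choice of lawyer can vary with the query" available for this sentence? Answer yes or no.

Yes

The paraphrase describes the scope ordering *each query* > *one lawyer*.
The adjunct island is irrelevant here — *each query* and *one lawyer* are both in the matrix clause.
QR within a single clause is free, so the lower quantifier may take scope over the higher one.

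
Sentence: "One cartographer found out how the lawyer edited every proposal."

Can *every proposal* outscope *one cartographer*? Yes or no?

No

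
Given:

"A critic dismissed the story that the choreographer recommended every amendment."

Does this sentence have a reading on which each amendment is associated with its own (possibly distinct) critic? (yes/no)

No

This is the *every amendment* > *a critic* reading.
*every amendment* is embedded in the complex NP *the story that the choreographer recommended every amendment*.
The complex NP is opaque for QR — the quantifier is frozen inside the noun's complement.
*every amendment* > *a critic* would require crossing that boundary, which is illicit.
(Only the surface reading survives: one fixed critic with respect to all the relevant amendments.)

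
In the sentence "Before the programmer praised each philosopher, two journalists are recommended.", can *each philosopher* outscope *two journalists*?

The target quantifier *each philosopher* is part of the adjunct clause *before the programmer praised each philosopher*.
The adjunct-island constraint bars QR out of an adverbial clause.
*each philosopher* > *two journalists* would require crossing that boundary, which is illicit.

No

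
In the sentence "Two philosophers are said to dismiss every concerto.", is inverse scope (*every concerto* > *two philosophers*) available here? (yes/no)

Yes

*every concerto* is inside a raising infinitive, which is transparent to QR (no CP barrier), so it behaves as a matrix argument.
No island intervenes, so both surface and inverse scope are derivable.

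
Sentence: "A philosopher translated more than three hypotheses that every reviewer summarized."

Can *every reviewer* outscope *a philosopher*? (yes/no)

Structurally, *every reviewer* is inside the relative clause *that every reviewer summarized* modifying *more than three hypotheses*.
Quantifiers inside a relative clause are trapped there; the RC boundary blocks QR.
So *every reviewer* cannot raise high enough to outscope *a philosopher*; only the surface ordering *a philosopher* > *every reviewer* is available.
(Only the surface reading survives: one fixed philosopher with respect to all the relevant reviewers.)

No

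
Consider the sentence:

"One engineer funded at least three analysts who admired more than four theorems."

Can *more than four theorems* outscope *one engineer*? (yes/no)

No

Structurally, *more than four theorems* is inside the relative clause *who admired more than four theorems* modifying *at least three analysts*.
The relative clause forms an island for QR, so the quantifier is confined to the head noun's restrictor.
So *more than four theorems* cannot raise high enough to outscope *one engineer*; only the surface ordering *one engineer* > *more than four theorems* is available.
(Only the surface reading survives: one fixed engineer with respect to all the relevant theorems.)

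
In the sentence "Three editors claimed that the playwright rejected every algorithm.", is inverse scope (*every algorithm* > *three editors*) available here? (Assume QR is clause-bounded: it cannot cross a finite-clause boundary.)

No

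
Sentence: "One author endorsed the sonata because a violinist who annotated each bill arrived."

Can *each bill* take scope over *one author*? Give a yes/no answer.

No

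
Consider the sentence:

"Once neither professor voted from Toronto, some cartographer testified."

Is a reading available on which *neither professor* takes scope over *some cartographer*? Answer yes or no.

No

The target quantifier *neither professor* is part of the adjunct clause *once neither professor voted from Toronto*.
Adjunct clauses are scope islands: a quantifier inside an adjunct cannot raise into the matrix clause.
So *neither professor* cannot raise to a position above *some cartographer*.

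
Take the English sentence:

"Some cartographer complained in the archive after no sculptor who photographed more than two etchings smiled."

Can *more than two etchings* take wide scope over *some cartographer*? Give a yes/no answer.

No

*more than two etchings* occurs within the relative clause *who photographed more than two etchings*, which is itself inside the adjunct *after no sculptor who photographed more than two etchings smiled*.
The quantifier would have to escape first the RC and then the adjunct — two independent island violations.
So the wide-scope reading for *more than two etchings* is blocked.
(Only the surface reading survives: one fixed cartographer with respect to all the relevant etchings.)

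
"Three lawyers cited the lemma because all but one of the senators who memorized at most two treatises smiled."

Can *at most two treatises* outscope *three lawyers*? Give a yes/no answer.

*at most two treatises* sits inside the relative clause *who memorized at most two treatises*, which is itself inside the adjunct *because all but one of the senators who memorized at most two treatises smiled*.
Two island boundaries intervene — the relative clause and the adjunct. Either alone would block QR.
Hence only narrow scope for *at most two treatises* (under *three lawyers*) survives.

No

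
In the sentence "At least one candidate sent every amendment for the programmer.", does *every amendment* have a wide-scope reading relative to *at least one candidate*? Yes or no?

*every amendment* and *at least one candidate* are in the same minimal clause.
No island intervenes, so both surface and inverse scope are derivable.
The sentence is scopally ambiguous between *at least one candidate* > *every amendment* and *every amendment* > *at least one candidate*.

Yes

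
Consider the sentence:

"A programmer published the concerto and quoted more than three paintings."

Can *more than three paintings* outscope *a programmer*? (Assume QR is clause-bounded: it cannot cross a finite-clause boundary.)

The target quantifier *more than three paintings* is part of one conjunct of the coordinate structure (*quoted more than three paintings*).
The Coordinate Structure Constraint blocks movement (including QR) out of a single conjunct.
*more than three paintings* is confined to the island and cannot take scope over *a programmer*.

No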